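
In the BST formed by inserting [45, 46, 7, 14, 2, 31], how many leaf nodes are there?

Tree built from: [45, 46, 7, 14, 2, 31]
Tree (level-order array): [45, 7, 46, 2, 14, None, None, None, None, None, 31]
Rule: A leaf has 0 children.
Per-node child counts:
  node 45: 2 child(ren)
  node 7: 2 child(ren)
  node 2: 0 child(ren)
  node 14: 1 child(ren)
  node 31: 0 child(ren)
  node 46: 0 child(ren)
Matching nodes: [2, 31, 46]
Count of leaf nodes: 3


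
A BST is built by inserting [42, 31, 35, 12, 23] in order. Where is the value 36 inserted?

Starting tree (level order): [42, 31, None, 12, 35, None, 23]
Insertion path: 42 -> 31 -> 35
Result: insert 36 as right child of 35
Final tree (level order): [42, 31, None, 12, 35, None, 23, None, 36]


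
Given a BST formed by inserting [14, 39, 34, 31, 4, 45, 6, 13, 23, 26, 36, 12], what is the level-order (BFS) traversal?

Tree insertion order: [14, 39, 34, 31, 4, 45, 6, 13, 23, 26, 36, 12]
Tree (level-order array): [14, 4, 39, None, 6, 34, 45, None, 13, 31, 36, None, None, 12, None, 23, None, None, None, None, None, None, 26]
BFS from the root, enqueuing left then right child of each popped node:
  queue [14] -> pop 14, enqueue [4, 39], visited so far: [14]
  queue [4, 39] -> pop 4, enqueue [6], visited so far: [14, 4]
  queue [39, 6] -> pop 39, enqueue [34, 45], visited so far: [14, 4, 39]
  queue [6, 34, 45] -> pop 6, enqueue [13], visited so far: [14, 4, 39, 6]
  queue [34, 45, 13] -> pop 34, enqueue [31, 36], visited so far: [14, 4, 39, 6, 34]
  queue [45, 13, 31, 36] -> pop 45, enqueue [none], visited so far: [14, 4, 39, 6, 34, 45]
  queue [13, 31, 36] -> pop 13, enqueue [12], visited so far: [14, 4, 39, 6, 34, 45, 13]
  queue [31, 36, 12] -> pop 31, enqueue [23], visited so far: [14, 4, 39, 6, 34, 45, 13, 31]
  queue [36, 12, 23] -> pop 36, enqueue [none], visited so far: [14, 4, 39, 6, 34, 45, 13, 31, 36]
  queue [12, 23] -> pop 12, enqueue [none], visited so far: [14, 4, 39, 6, 34, 45, 13, 31, 36, 12]
  queue [23] -> pop 23, enqueue [26], visited so far: [14, 4, 39, 6, 34, 45, 13, 31, 36, 12, 23]
  queue [26] -> pop 26, enqueue [none], visited so far: [14, 4, 39, 6, 34, 45, 13, 31, 36, 12, 23, 26]
Result: [14, 4, 39, 6, 34, 45, 13, 31, 36, 12, 23, 26]


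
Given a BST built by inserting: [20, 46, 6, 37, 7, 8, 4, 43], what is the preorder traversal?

Tree insertion order: [20, 46, 6, 37, 7, 8, 4, 43]
Tree (level-order array): [20, 6, 46, 4, 7, 37, None, None, None, None, 8, None, 43]
Preorder traversal: [20, 6, 4, 7, 8, 46, 37, 43]


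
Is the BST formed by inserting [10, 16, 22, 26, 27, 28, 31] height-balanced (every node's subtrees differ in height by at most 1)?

Tree (level-order array): [10, None, 16, None, 22, None, 26, None, 27, None, 28, None, 31]
Definition: a tree is height-balanced if, at every node, |h(left) - h(right)| <= 1 (empty subtree has height -1).
Bottom-up per-node check:
  node 31: h_left=-1, h_right=-1, diff=0 [OK], height=0
  node 28: h_left=-1, h_right=0, diff=1 [OK], height=1
  node 27: h_left=-1, h_right=1, diff=2 [FAIL (|-1-1|=2 > 1)], height=2
  node 26: h_left=-1, h_right=2, diff=3 [FAIL (|-1-2|=3 > 1)], height=3
  node 22: h_left=-1, h_right=3, diff=4 [FAIL (|-1-3|=4 > 1)], height=4
  node 16: h_left=-1, h_right=4, diff=5 [FAIL (|-1-4|=5 > 1)], height=5
  node 10: h_left=-1, h_right=5, diff=6 [FAIL (|-1-5|=6 > 1)], height=6
Node 27 violates the condition: |-1 - 1| = 2 > 1.
Result: Not balanced


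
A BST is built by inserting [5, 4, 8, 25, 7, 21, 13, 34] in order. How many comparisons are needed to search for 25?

Search path for 25: 5 -> 8 -> 25
Found: True
Comparisons: 3


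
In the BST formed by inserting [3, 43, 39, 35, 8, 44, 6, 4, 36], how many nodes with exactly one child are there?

Tree built from: [3, 43, 39, 35, 8, 44, 6, 4, 36]
Tree (level-order array): [3, None, 43, 39, 44, 35, None, None, None, 8, 36, 6, None, None, None, 4]
Rule: These are nodes with exactly 1 non-null child.
Per-node child counts:
  node 3: 1 child(ren)
  node 43: 2 child(ren)
  node 39: 1 child(ren)
  node 35: 2 child(ren)
  node 8: 1 child(ren)
  node 6: 1 child(ren)
  node 4: 0 child(ren)
  node 36: 0 child(ren)
  node 44: 0 child(ren)
Matching nodes: [3, 39, 8, 6]
Count of nodes with exactly one child: 4


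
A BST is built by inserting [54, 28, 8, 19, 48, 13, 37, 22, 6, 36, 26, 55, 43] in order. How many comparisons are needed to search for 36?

Search path for 36: 54 -> 28 -> 48 -> 37 -> 36
Found: True
Comparisons: 5


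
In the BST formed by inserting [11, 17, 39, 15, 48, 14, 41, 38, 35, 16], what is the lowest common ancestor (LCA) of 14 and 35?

Tree insertion order: [11, 17, 39, 15, 48, 14, 41, 38, 35, 16]
Tree (level-order array): [11, None, 17, 15, 39, 14, 16, 38, 48, None, None, None, None, 35, None, 41]
In a BST, the LCA of p=14, q=35 is the first node v on the
root-to-leaf path with p <= v <= q (go left if both < v, right if both > v).
Walk from root:
  at 11: both 14 and 35 > 11, go right
  at 17: 14 <= 17 <= 35, this is the LCA
LCA = 17


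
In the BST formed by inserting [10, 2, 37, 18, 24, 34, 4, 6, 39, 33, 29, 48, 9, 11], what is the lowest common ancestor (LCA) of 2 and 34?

Tree insertion order: [10, 2, 37, 18, 24, 34, 4, 6, 39, 33, 29, 48, 9, 11]
Tree (level-order array): [10, 2, 37, None, 4, 18, 39, None, 6, 11, 24, None, 48, None, 9, None, None, None, 34, None, None, None, None, 33, None, 29]
In a BST, the LCA of p=2, q=34 is the first node v on the
root-to-leaf path with p <= v <= q (go left if both < v, right if both > v).
Walk from root:
  at 10: 2 <= 10 <= 34, this is the LCA
LCA = 10


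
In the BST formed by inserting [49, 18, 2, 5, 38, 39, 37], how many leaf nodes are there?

Tree built from: [49, 18, 2, 5, 38, 39, 37]
Tree (level-order array): [49, 18, None, 2, 38, None, 5, 37, 39]
Rule: A leaf has 0 children.
Per-node child counts:
  node 49: 1 child(ren)
  node 18: 2 child(ren)
  node 2: 1 child(ren)
  node 5: 0 child(ren)
  node 38: 2 child(ren)
  node 37: 0 child(ren)
  node 39: 0 child(ren)
Matching nodes: [5, 37, 39]
Count of leaf nodes: 3


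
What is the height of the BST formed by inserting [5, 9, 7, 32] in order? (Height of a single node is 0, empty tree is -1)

Insertion order: [5, 9, 7, 32]
Tree (level-order array): [5, None, 9, 7, 32]
Compute height bottom-up (empty subtree = -1):
  height(7) = 1 + max(-1, -1) = 0
  height(32) = 1 + max(-1, -1) = 0
  height(9) = 1 + max(0, 0) = 1
  height(5) = 1 + max(-1, 1) = 2
Height = 2


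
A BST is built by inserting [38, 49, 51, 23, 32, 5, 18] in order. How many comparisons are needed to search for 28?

Search path for 28: 38 -> 23 -> 32
Found: False
Comparisons: 3


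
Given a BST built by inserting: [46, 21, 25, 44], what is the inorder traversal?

Tree insertion order: [46, 21, 25, 44]
Tree (level-order array): [46, 21, None, None, 25, None, 44]
Inorder traversal: [21, 25, 44, 46]


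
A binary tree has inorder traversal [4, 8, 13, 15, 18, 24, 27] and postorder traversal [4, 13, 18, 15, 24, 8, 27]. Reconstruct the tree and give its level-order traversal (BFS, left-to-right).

Inorder:   [4, 8, 13, 15, 18, 24, 27]
Postorder: [4, 13, 18, 15, 24, 8, 27]
Algorithm: postorder visits root last, so walk postorder right-to-left;
each value is the root of the current inorder slice — split it at that
value, recurse on the right subtree first, then the left.
Recursive splits:
  root=27; inorder splits into left=[4, 8, 13, 15, 18, 24], right=[]
  root=8; inorder splits into left=[4], right=[13, 15, 18, 24]
  root=24; inorder splits into left=[13, 15, 18], right=[]
  root=15; inorder splits into left=[13], right=[18]
  root=18; inorder splits into left=[], right=[]
  root=13; inorder splits into left=[], right=[]
  root=4; inorder splits into left=[], right=[]
Reconstructed level-order: [27, 8, 4, 24, 15, 13, 18]


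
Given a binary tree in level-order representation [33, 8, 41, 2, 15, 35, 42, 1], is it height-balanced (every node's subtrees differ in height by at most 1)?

Tree (level-order array): [33, 8, 41, 2, 15, 35, 42, 1]
Definition: a tree is height-balanced if, at every node, |h(left) - h(right)| <= 1 (empty subtree has height -1).
Bottom-up per-node check:
  node 1: h_left=-1, h_right=-1, diff=0 [OK], height=0
  node 2: h_left=0, h_right=-1, diff=1 [OK], height=1
  node 15: h_left=-1, h_right=-1, diff=0 [OK], height=0
  node 8: h_left=1, h_right=0, diff=1 [OK], height=2
  node 35: h_left=-1, h_right=-1, diff=0 [OK], height=0
  node 42: h_left=-1, h_right=-1, diff=0 [OK], height=0
  node 41: h_left=0, h_right=0, diff=0 [OK], height=1
  node 33: h_left=2, h_right=1, diff=1 [OK], height=3
All nodes satisfy the balance condition.
Result: Balanced


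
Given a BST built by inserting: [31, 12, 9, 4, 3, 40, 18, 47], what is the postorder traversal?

Tree insertion order: [31, 12, 9, 4, 3, 40, 18, 47]
Tree (level-order array): [31, 12, 40, 9, 18, None, 47, 4, None, None, None, None, None, 3]
Postorder traversal: [3, 4, 9, 18, 12, 47, 40, 31]


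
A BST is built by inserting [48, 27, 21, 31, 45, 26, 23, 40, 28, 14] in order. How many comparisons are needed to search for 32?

Search path for 32: 48 -> 27 -> 31 -> 45 -> 40
Found: False
Comparisons: 5


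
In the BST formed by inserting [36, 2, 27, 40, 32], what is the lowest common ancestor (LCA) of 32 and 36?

Tree insertion order: [36, 2, 27, 40, 32]
Tree (level-order array): [36, 2, 40, None, 27, None, None, None, 32]
In a BST, the LCA of p=32, q=36 is the first node v on the
root-to-leaf path with p <= v <= q (go left if both < v, right if both > v).
Walk from root:
  at 36: 32 <= 36 <= 36, this is the LCA
LCA = 36


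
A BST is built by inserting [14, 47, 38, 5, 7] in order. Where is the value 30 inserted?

Starting tree (level order): [14, 5, 47, None, 7, 38]
Insertion path: 14 -> 47 -> 38
Result: insert 30 as left child of 38
Final tree (level order): [14, 5, 47, None, 7, 38, None, None, None, 30]


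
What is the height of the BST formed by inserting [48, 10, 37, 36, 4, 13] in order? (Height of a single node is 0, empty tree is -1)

Insertion order: [48, 10, 37, 36, 4, 13]
Tree (level-order array): [48, 10, None, 4, 37, None, None, 36, None, 13]
Compute height bottom-up (empty subtree = -1):
  height(4) = 1 + max(-1, -1) = 0
  height(13) = 1 + max(-1, -1) = 0
  height(36) = 1 + max(0, -1) = 1
  height(37) = 1 + max(1, -1) = 2
  height(10) = 1 + max(0, 2) = 3
  height(48) = 1 + max(3, -1) = 4
Height = 4


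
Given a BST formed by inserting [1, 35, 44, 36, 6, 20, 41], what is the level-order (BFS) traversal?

Tree insertion order: [1, 35, 44, 36, 6, 20, 41]
Tree (level-order array): [1, None, 35, 6, 44, None, 20, 36, None, None, None, None, 41]
BFS from the root, enqueuing left then right child of each popped node:
  queue [1] -> pop 1, enqueue [35], visited so far: [1]
  queue [35] -> pop 35, enqueue [6, 44], visited so far: [1, 35]
  queue [6, 44] -> pop 6, enqueue [20], visited so far: [1, 35, 6]
  queue [44, 20] -> pop 44, enqueue [36], visited so far: [1, 35, 6, 44]
  queue [20, 36] -> pop 20, enqueue [none], visited so far: [1, 35, 6, 44, 20]
  queue [36] -> pop 36, enqueue [41], visited so far: [1, 35, 6, 44, 20, 36]
  queue [41] -> pop 41, enqueue [none], visited so far: [1, 35, 6, 44, 20, 36, 41]
Result: [1, 35, 6, 44, 20, 36, 41]


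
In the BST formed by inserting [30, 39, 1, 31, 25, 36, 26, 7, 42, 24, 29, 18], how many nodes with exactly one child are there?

Tree built from: [30, 39, 1, 31, 25, 36, 26, 7, 42, 24, 29, 18]
Tree (level-order array): [30, 1, 39, None, 25, 31, 42, 7, 26, None, 36, None, None, None, 24, None, 29, None, None, 18]
Rule: These are nodes with exactly 1 non-null child.
Per-node child counts:
  node 30: 2 child(ren)
  node 1: 1 child(ren)
  node 25: 2 child(ren)
  node 7: 1 child(ren)
  node 24: 1 child(ren)
  node 18: 0 child(ren)
  node 26: 1 child(ren)
  node 29: 0 child(ren)
  node 39: 2 child(ren)
  node 31: 1 child(ren)
  node 36: 0 child(ren)
  node 42: 0 child(ren)
Matching nodes: [1, 7, 24, 26, 31]
Count of nodes with exactly one child: 5


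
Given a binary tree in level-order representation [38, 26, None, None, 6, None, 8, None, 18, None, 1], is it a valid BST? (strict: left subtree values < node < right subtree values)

Level-order array: [38, 26, None, None, 6, None, 8, None, 18, None, 1]
Validate using subtree bounds (lo, hi): at each node, require lo < value < hi,
then recurse left with hi=value and right with lo=value.
Preorder trace (stopping at first violation):
  at node 38 with bounds (-inf, +inf): OK
  at node 26 with bounds (-inf, 38): OK
  at node 6 with bounds (26, 38): VIOLATION
Node 6 violates its bound: not (26 < 6 < 38).
Result: Not a valid BST


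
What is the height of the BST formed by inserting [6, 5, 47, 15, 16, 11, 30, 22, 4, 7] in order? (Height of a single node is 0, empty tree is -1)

Insertion order: [6, 5, 47, 15, 16, 11, 30, 22, 4, 7]
Tree (level-order array): [6, 5, 47, 4, None, 15, None, None, None, 11, 16, 7, None, None, 30, None, None, 22]
Compute height bottom-up (empty subtree = -1):
  height(4) = 1 + max(-1, -1) = 0
  height(5) = 1 + max(0, -1) = 1
  height(7) = 1 + max(-1, -1) = 0
  height(11) = 1 + max(0, -1) = 1
  height(22) = 1 + max(-1, -1) = 0
  height(30) = 1 + max(0, -1) = 1
  height(16) = 1 + max(-1, 1) = 2
  height(15) = 1 + max(1, 2) = 3
  height(47) = 1 + max(3, -1) = 4
  height(6) = 1 + max(1, 4) = 5
Height = 5


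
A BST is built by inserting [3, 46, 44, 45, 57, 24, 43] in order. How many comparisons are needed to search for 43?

Search path for 43: 3 -> 46 -> 44 -> 24 -> 43
Found: True
Comparisons: 5


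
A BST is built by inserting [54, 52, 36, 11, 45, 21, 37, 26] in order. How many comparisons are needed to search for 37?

Search path for 37: 54 -> 52 -> 36 -> 45 -> 37
Found: True
Comparisons: 5


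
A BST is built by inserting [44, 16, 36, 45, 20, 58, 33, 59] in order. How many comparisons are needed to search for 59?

Search path for 59: 44 -> 45 -> 58 -> 59
Found: True
Comparisons: 4


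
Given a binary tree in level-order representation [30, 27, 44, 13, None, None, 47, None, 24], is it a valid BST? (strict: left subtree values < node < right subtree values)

Level-order array: [30, 27, 44, 13, None, None, 47, None, 24]
Validate using subtree bounds (lo, hi): at each node, require lo < value < hi,
then recurse left with hi=value and right with lo=value.
Preorder trace (stopping at first violation):
  at node 30 with bounds (-inf, +inf): OK
  at node 27 with bounds (-inf, 30): OK
  at node 13 with bounds (-inf, 27): OK
  at node 24 with bounds (13, 27): OK
  at node 44 with bounds (30, +inf): OK
  at node 47 with bounds (44, +inf): OK
No violation found at any node.
Result: Valid BST


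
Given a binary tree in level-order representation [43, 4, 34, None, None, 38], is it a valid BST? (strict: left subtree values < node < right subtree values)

Level-order array: [43, 4, 34, None, None, 38]
Validate using subtree bounds (lo, hi): at each node, require lo < value < hi,
then recurse left with hi=value and right with lo=value.
Preorder trace (stopping at first violation):
  at node 43 with bounds (-inf, +inf): OK
  at node 4 with bounds (-inf, 43): OK
  at node 34 with bounds (43, +inf): VIOLATION
Node 34 violates its bound: not (43 < 34 < +inf).
Result: Not a valid BST


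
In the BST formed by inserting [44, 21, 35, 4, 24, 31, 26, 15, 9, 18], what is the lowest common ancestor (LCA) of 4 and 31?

Tree insertion order: [44, 21, 35, 4, 24, 31, 26, 15, 9, 18]
Tree (level-order array): [44, 21, None, 4, 35, None, 15, 24, None, 9, 18, None, 31, None, None, None, None, 26]
In a BST, the LCA of p=4, q=31 is the first node v on the
root-to-leaf path with p <= v <= q (go left if both < v, right if both > v).
Walk from root:
  at 44: both 4 and 31 < 44, go left
  at 21: 4 <= 21 <= 31, this is the LCA
LCA = 21


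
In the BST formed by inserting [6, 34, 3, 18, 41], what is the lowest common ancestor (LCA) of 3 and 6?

Tree insertion order: [6, 34, 3, 18, 41]
Tree (level-order array): [6, 3, 34, None, None, 18, 41]
In a BST, the LCA of p=3, q=6 is the first node v on the
root-to-leaf path with p <= v <= q (go left if both < v, right if both > v).
Walk from root:
  at 6: 3 <= 6 <= 6, this is the LCA
LCA = 6


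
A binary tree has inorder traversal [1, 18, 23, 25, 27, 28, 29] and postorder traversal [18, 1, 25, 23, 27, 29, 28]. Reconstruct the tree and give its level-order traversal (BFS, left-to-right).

Inorder:   [1, 18, 23, 25, 27, 28, 29]
Postorder: [18, 1, 25, 23, 27, 29, 28]
Algorithm: postorder visits root last, so walk postorder right-to-left;
each value is the root of the current inorder slice — split it at that
value, recurse on the right subtree first, then the left.
Recursive splits:
  root=28; inorder splits into left=[1, 18, 23, 25, 27], right=[29]
  root=29; inorder splits into left=[], right=[]
  root=27; inorder splits into left=[1, 18, 23, 25], right=[]
  root=23; inorder splits into left=[1, 18], right=[25]
  root=25; inorder splits into left=[], right=[]
  root=1; inorder splits into left=[], right=[18]
  root=18; inorder splits into left=[], right=[]
Reconstructed level-order: [28, 27, 29, 23, 1, 25, 18]


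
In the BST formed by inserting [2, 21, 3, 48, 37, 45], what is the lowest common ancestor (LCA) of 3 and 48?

Tree insertion order: [2, 21, 3, 48, 37, 45]
Tree (level-order array): [2, None, 21, 3, 48, None, None, 37, None, None, 45]
In a BST, the LCA of p=3, q=48 is the first node v on the
root-to-leaf path with p <= v <= q (go left if both < v, right if both > v).
Walk from root:
  at 2: both 3 and 48 > 2, go right
  at 21: 3 <= 21 <= 48, this is the LCA
LCA = 21


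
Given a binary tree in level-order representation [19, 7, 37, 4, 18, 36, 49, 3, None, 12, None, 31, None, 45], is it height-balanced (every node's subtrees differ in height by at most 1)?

Tree (level-order array): [19, 7, 37, 4, 18, 36, 49, 3, None, 12, None, 31, None, 45]
Definition: a tree is height-balanced if, at every node, |h(left) - h(right)| <= 1 (empty subtree has height -1).
Bottom-up per-node check:
  node 3: h_left=-1, h_right=-1, diff=0 [OK], height=0
  node 4: h_left=0, h_right=-1, diff=1 [OK], height=1
  node 12: h_left=-1, h_right=-1, diff=0 [OK], height=0
  node 18: h_left=0, h_right=-1, diff=1 [OK], height=1
  node 7: h_left=1, h_right=1, diff=0 [OK], height=2
  node 31: h_left=-1, h_right=-1, diff=0 [OK], height=0
  node 36: h_left=0, h_right=-1, diff=1 [OK], height=1
  node 45: h_left=-1, h_right=-1, diff=0 [OK], height=0
  node 49: h_left=0, h_right=-1, diff=1 [OK], height=1
  node 37: h_left=1, h_right=1, diff=0 [OK], height=2
  node 19: h_left=2, h_right=2, diff=0 [OK], height=3
All nodes satisfy the balance condition.
Result: Balanced


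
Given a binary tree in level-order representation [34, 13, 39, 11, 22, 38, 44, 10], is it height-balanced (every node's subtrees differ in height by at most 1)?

Tree (level-order array): [34, 13, 39, 11, 22, 38, 44, 10]
Definition: a tree is height-balanced if, at every node, |h(left) - h(right)| <= 1 (empty subtree has height -1).
Bottom-up per-node check:
  node 10: h_left=-1, h_right=-1, diff=0 [OK], height=0
  node 11: h_left=0, h_right=-1, diff=1 [OK], height=1
  node 22: h_left=-1, h_right=-1, diff=0 [OK], height=0
  node 13: h_left=1, h_right=0, diff=1 [OK], height=2
  node 38: h_left=-1, h_right=-1, diff=0 [OK], height=0
  node 44: h_left=-1, h_right=-1, diff=0 [OK], height=0
  node 39: h_left=0, h_right=0, diff=0 [OK], height=1
  node 34: h_left=2, h_right=1, diff=1 [OK], height=3
All nodes satisfy the balance condition.
Result: Balanced


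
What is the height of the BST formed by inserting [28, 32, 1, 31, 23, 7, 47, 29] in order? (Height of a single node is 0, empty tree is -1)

Insertion order: [28, 32, 1, 31, 23, 7, 47, 29]
Tree (level-order array): [28, 1, 32, None, 23, 31, 47, 7, None, 29]
Compute height bottom-up (empty subtree = -1):
  height(7) = 1 + max(-1, -1) = 0
  height(23) = 1 + max(0, -1) = 1
  height(1) = 1 + max(-1, 1) = 2
  height(29) = 1 + max(-1, -1) = 0
  height(31) = 1 + max(0, -1) = 1
  height(47) = 1 + max(-1, -1) = 0
  height(32) = 1 + max(1, 0) = 2
  height(28) = 1 + max(2, 2) = 3
Height = 3


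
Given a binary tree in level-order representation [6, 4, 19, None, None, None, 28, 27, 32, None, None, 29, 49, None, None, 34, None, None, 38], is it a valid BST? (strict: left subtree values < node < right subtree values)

Level-order array: [6, 4, 19, None, None, None, 28, 27, 32, None, None, 29, 49, None, None, 34, None, None, 38]
Validate using subtree bounds (lo, hi): at each node, require lo < value < hi,
then recurse left with hi=value and right with lo=value.
Preorder trace (stopping at first violation):
  at node 6 with bounds (-inf, +inf): OK
  at node 4 with bounds (-inf, 6): OK
  at node 19 with bounds (6, +inf): OK
  at node 28 with bounds (19, +inf): OK
  at node 27 with bounds (19, 28): OK
  at node 32 with bounds (28, +inf): OK
  at node 29 with bounds (28, 32): OK
  at node 49 with bounds (32, +inf): OK
  at node 34 with bounds (32, 49): OK
  at node 38 with bounds (34, 49): OK
No violation found at any node.
Result: Valid BST


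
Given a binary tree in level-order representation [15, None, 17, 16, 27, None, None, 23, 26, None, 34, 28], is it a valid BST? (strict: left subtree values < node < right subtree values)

Level-order array: [15, None, 17, 16, 27, None, None, 23, 26, None, 34, 28]
Validate using subtree bounds (lo, hi): at each node, require lo < value < hi,
then recurse left with hi=value and right with lo=value.
Preorder trace (stopping at first violation):
  at node 15 with bounds (-inf, +inf): OK
  at node 17 with bounds (15, +inf): OK
  at node 16 with bounds (15, 17): OK
  at node 27 with bounds (17, +inf): OK
  at node 23 with bounds (17, 27): OK
  at node 34 with bounds (23, 27): VIOLATION
Node 34 violates its bound: not (23 < 34 < 27).
Result: Not a valid BST


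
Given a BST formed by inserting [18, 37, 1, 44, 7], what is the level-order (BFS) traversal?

Tree insertion order: [18, 37, 1, 44, 7]
Tree (level-order array): [18, 1, 37, None, 7, None, 44]
BFS from the root, enqueuing left then right child of each popped node:
  queue [18] -> pop 18, enqueue [1, 37], visited so far: [18]
  queue [1, 37] -> pop 1, enqueue [7], visited so far: [18, 1]
  queue [37, 7] -> pop 37, enqueue [44], visited so far: [18, 1, 37]
  queue [7, 44] -> pop 7, enqueue [none], visited so far: [18, 1, 37, 7]
  queue [44] -> pop 44, enqueue [none], visited so far: [18, 1, 37, 7, 44]
Result: [18, 1, 37, 7, 44]


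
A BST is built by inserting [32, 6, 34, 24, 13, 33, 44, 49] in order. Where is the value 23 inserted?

Starting tree (level order): [32, 6, 34, None, 24, 33, 44, 13, None, None, None, None, 49]
Insertion path: 32 -> 6 -> 24 -> 13
Result: insert 23 as right child of 13
Final tree (level order): [32, 6, 34, None, 24, 33, 44, 13, None, None, None, None, 49, None, 23]


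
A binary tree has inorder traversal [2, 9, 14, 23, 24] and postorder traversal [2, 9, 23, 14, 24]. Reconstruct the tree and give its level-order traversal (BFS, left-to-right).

Inorder:   [2, 9, 14, 23, 24]
Postorder: [2, 9, 23, 14, 24]
Algorithm: postorder visits root last, so walk postorder right-to-left;
each value is the root of the current inorder slice — split it at that
value, recurse on the right subtree first, then the left.
Recursive splits:
  root=24; inorder splits into left=[2, 9, 14, 23], right=[]
  root=14; inorder splits into left=[2, 9], right=[23]
  root=23; inorder splits into left=[], right=[]
  root=9; inorder splits into left=[2], right=[]
  root=2; inorder splits into left=[], right=[]
Reconstructed level-order: [24, 14, 9, 23, 2]


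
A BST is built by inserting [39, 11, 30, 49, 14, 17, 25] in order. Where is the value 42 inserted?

Starting tree (level order): [39, 11, 49, None, 30, None, None, 14, None, None, 17, None, 25]
Insertion path: 39 -> 49
Result: insert 42 as left child of 49
Final tree (level order): [39, 11, 49, None, 30, 42, None, 14, None, None, None, None, 17, None, 25]


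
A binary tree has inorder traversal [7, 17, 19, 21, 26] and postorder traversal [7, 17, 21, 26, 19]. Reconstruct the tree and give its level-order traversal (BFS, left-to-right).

Inorder:   [7, 17, 19, 21, 26]
Postorder: [7, 17, 21, 26, 19]
Algorithm: postorder visits root last, so walk postorder right-to-left;
each value is the root of the current inorder slice — split it at that
value, recurse on the right subtree first, then the left.
Recursive splits:
  root=19; inorder splits into left=[7, 17], right=[21, 26]
  root=26; inorder splits into left=[21], right=[]
  root=21; inorder splits into left=[], right=[]
  root=17; inorder splits into left=[7], right=[]
  root=7; inorder splits into left=[], right=[]
Reconstructed level-order: [19, 17, 26, 7, 21]


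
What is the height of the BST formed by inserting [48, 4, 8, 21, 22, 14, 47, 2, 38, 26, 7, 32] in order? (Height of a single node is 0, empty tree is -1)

Insertion order: [48, 4, 8, 21, 22, 14, 47, 2, 38, 26, 7, 32]
Tree (level-order array): [48, 4, None, 2, 8, None, None, 7, 21, None, None, 14, 22, None, None, None, 47, 38, None, 26, None, None, 32]
Compute height bottom-up (empty subtree = -1):
  height(2) = 1 + max(-1, -1) = 0
  height(7) = 1 + max(-1, -1) = 0
  height(14) = 1 + max(-1, -1) = 0
  height(32) = 1 + max(-1, -1) = 0
  height(26) = 1 + max(-1, 0) = 1
  height(38) = 1 + max(1, -1) = 2
  height(47) = 1 + max(2, -1) = 3
  height(22) = 1 + max(-1, 3) = 4
  height(21) = 1 + max(0, 4) = 5
  height(8) = 1 + max(0, 5) = 6
  height(4) = 1 + max(0, 6) = 7
  height(48) = 1 + max(7, -1) = 8
Height = 8


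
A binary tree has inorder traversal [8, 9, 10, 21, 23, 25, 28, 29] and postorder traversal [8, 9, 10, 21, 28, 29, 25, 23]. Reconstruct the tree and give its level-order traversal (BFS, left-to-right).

Inorder:   [8, 9, 10, 21, 23, 25, 28, 29]
Postorder: [8, 9, 10, 21, 28, 29, 25, 23]
Algorithm: postorder visits root last, so walk postorder right-to-left;
each value is the root of the current inorder slice — split it at that
value, recurse on the right subtree first, then the left.
Recursive splits:
  root=23; inorder splits into left=[8, 9, 10, 21], right=[25, 28, 29]
  root=25; inorder splits into left=[], right=[28, 29]
  root=29; inorder splits into left=[28], right=[]
  root=28; inorder splits into left=[], right=[]
  root=21; inorder splits into left=[8, 9, 10], right=[]
  root=10; inorder splits into left=[8, 9], right=[]
  root=9; inorder splits into left=[8], right=[]
  root=8; inorder splits into left=[], right=[]
Reconstructed level-order: [23, 21, 25, 10, 29, 9, 28, 8]


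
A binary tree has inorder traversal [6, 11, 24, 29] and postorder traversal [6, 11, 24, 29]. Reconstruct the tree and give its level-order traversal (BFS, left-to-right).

Inorder:   [6, 11, 24, 29]
Postorder: [6, 11, 24, 29]
Algorithm: postorder visits root last, so walk postorder right-to-left;
each value is the root of the current inorder slice — split it at that
value, recurse on the right subtree first, then the left.
Recursive splits:
  root=29; inorder splits into left=[6, 11, 24], right=[]
  root=24; inorder splits into left=[6, 11], right=[]
  root=11; inorder splits into left=[6], right=[]
  root=6; inorder splits into left=[], right=[]
Reconstructed level-order: [29, 24, 11, 6]


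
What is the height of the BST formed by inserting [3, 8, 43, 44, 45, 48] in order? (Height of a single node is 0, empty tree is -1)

Insertion order: [3, 8, 43, 44, 45, 48]
Tree (level-order array): [3, None, 8, None, 43, None, 44, None, 45, None, 48]
Compute height bottom-up (empty subtree = -1):
  height(48) = 1 + max(-1, -1) = 0
  height(45) = 1 + max(-1, 0) = 1
  height(44) = 1 + max(-1, 1) = 2
  height(43) = 1 + max(-1, 2) = 3
  height(8) = 1 + max(-1, 3) = 4
  height(3) = 1 + max(-1, 4) = 5
Height = 5


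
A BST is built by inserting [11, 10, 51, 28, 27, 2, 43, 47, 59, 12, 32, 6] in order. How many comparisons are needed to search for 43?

Search path for 43: 11 -> 51 -> 28 -> 43
Found: True
Comparisons: 4


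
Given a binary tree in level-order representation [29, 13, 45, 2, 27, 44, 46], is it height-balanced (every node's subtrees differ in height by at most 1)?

Tree (level-order array): [29, 13, 45, 2, 27, 44, 46]
Definition: a tree is height-balanced if, at every node, |h(left) - h(right)| <= 1 (empty subtree has height -1).
Bottom-up per-node check:
  node 2: h_left=-1, h_right=-1, diff=0 [OK], height=0
  node 27: h_left=-1, h_right=-1, diff=0 [OK], height=0
  node 13: h_left=0, h_right=0, diff=0 [OK], height=1
  node 44: h_left=-1, h_right=-1, diff=0 [OK], height=0
  node 46: h_left=-1, h_right=-1, diff=0 [OK], height=0
  node 45: h_left=0, h_right=0, diff=0 [OK], height=1
  node 29: h_left=1, h_right=1, diff=0 [OK], height=2
All nodes satisfy the balance condition.
Result: Balanced


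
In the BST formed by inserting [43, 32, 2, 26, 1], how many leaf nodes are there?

Tree built from: [43, 32, 2, 26, 1]
Tree (level-order array): [43, 32, None, 2, None, 1, 26]
Rule: A leaf has 0 children.
Per-node child counts:
  node 43: 1 child(ren)
  node 32: 1 child(ren)
  node 2: 2 child(ren)
  node 1: 0 child(ren)
  node 26: 0 child(ren)
Matching nodes: [1, 26]
Count of leaf nodes: 2


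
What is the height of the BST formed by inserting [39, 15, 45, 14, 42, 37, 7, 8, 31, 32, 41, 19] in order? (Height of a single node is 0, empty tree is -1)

Insertion order: [39, 15, 45, 14, 42, 37, 7, 8, 31, 32, 41, 19]
Tree (level-order array): [39, 15, 45, 14, 37, 42, None, 7, None, 31, None, 41, None, None, 8, 19, 32]
Compute height bottom-up (empty subtree = -1):
  height(8) = 1 + max(-1, -1) = 0
  height(7) = 1 + max(-1, 0) = 1
  height(14) = 1 + max(1, -1) = 2
  height(19) = 1 + max(-1, -1) = 0
  height(32) = 1 + max(-1, -1) = 0
  height(31) = 1 + max(0, 0) = 1
  height(37) = 1 + max(1, -1) = 2
  height(15) = 1 + max(2, 2) = 3
  height(41) = 1 + max(-1, -1) = 0
  height(42) = 1 + max(0, -1) = 1
  height(45) = 1 + max(1, -1) = 2
  height(39) = 1 + max(3, 2) = 4
Height = 4


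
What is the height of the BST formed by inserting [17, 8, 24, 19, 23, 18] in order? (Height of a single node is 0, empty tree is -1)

Insertion order: [17, 8, 24, 19, 23, 18]
Tree (level-order array): [17, 8, 24, None, None, 19, None, 18, 23]
Compute height bottom-up (empty subtree = -1):
  height(8) = 1 + max(-1, -1) = 0
  height(18) = 1 + max(-1, -1) = 0
  height(23) = 1 + max(-1, -1) = 0
  height(19) = 1 + max(0, 0) = 1
  height(24) = 1 + max(1, -1) = 2
  height(17) = 1 + max(0, 2) = 3
Height = 3


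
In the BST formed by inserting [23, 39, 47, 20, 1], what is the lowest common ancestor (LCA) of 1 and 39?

Tree insertion order: [23, 39, 47, 20, 1]
Tree (level-order array): [23, 20, 39, 1, None, None, 47]
In a BST, the LCA of p=1, q=39 is the first node v on the
root-to-leaf path with p <= v <= q (go left if both < v, right if both > v).
Walk from root:
  at 23: 1 <= 23 <= 39, this is the LCA
LCA = 23


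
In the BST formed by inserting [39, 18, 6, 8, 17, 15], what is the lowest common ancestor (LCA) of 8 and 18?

Tree insertion order: [39, 18, 6, 8, 17, 15]
Tree (level-order array): [39, 18, None, 6, None, None, 8, None, 17, 15]
In a BST, the LCA of p=8, q=18 is the first node v on the
root-to-leaf path with p <= v <= q (go left if both < v, right if both > v).
Walk from root:
  at 39: both 8 and 18 < 39, go left
  at 18: 8 <= 18 <= 18, this is the LCA
LCA = 18


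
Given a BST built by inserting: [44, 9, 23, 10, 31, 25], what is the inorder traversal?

Tree insertion order: [44, 9, 23, 10, 31, 25]
Tree (level-order array): [44, 9, None, None, 23, 10, 31, None, None, 25]
Inorder traversal: [9, 10, 23, 25, 31, 44]


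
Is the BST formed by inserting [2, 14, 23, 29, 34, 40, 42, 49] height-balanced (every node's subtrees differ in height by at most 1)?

Tree (level-order array): [2, None, 14, None, 23, None, 29, None, 34, None, 40, None, 42, None, 49]
Definition: a tree is height-balanced if, at every node, |h(left) - h(right)| <= 1 (empty subtree has height -1).
Bottom-up per-node check:
  node 49: h_left=-1, h_right=-1, diff=0 [OK], height=0
  node 42: h_left=-1, h_right=0, diff=1 [OK], height=1
  node 40: h_left=-1, h_right=1, diff=2 [FAIL (|-1-1|=2 > 1)], height=2
  node 34: h_left=-1, h_right=2, diff=3 [FAIL (|-1-2|=3 > 1)], height=3
  node 29: h_left=-1, h_right=3, diff=4 [FAIL (|-1-3|=4 > 1)], height=4
  node 23: h_left=-1, h_right=4, diff=5 [FAIL (|-1-4|=5 > 1)], height=5
  node 14: h_left=-1, h_right=5, diff=6 [FAIL (|-1-5|=6 > 1)], height=6
  node 2: h_left=-1, h_right=6, diff=7 [FAIL (|-1-6|=7 > 1)], height=7
Node 40 violates the condition: |-1 - 1| = 2 > 1.
Result: Not balanced


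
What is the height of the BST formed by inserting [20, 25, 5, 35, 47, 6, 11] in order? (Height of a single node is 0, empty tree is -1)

Insertion order: [20, 25, 5, 35, 47, 6, 11]
Tree (level-order array): [20, 5, 25, None, 6, None, 35, None, 11, None, 47]
Compute height bottom-up (empty subtree = -1):
  height(11) = 1 + max(-1, -1) = 0
  height(6) = 1 + max(-1, 0) = 1
  height(5) = 1 + max(-1, 1) = 2
  height(47) = 1 + max(-1, -1) = 0
  height(35) = 1 + max(-1, 0) = 1
  height(25) = 1 + max(-1, 1) = 2
  height(20) = 1 + max(2, 2) = 3
Height = 3


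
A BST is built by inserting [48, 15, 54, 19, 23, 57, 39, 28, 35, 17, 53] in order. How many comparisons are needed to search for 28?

Search path for 28: 48 -> 15 -> 19 -> 23 -> 39 -> 28
Found: True
Comparisons: 6


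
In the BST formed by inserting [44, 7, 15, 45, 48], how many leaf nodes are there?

Tree built from: [44, 7, 15, 45, 48]
Tree (level-order array): [44, 7, 45, None, 15, None, 48]
Rule: A leaf has 0 children.
Per-node child counts:
  node 44: 2 child(ren)
  node 7: 1 child(ren)
  node 15: 0 child(ren)
  node 45: 1 child(ren)
  node 48: 0 child(ren)
Matching nodes: [15, 48]
Count of leaf nodes: 2


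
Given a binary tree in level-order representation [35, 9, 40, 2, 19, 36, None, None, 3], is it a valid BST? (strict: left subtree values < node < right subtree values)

Level-order array: [35, 9, 40, 2, 19, 36, None, None, 3]
Validate using subtree bounds (lo, hi): at each node, require lo < value < hi,
then recurse left with hi=value and right with lo=value.
Preorder trace (stopping at first violation):
  at node 35 with bounds (-inf, +inf): OK
  at node 9 with bounds (-inf, 35): OK
  at node 2 with bounds (-inf, 9): OK
  at node 3 with bounds (2, 9): OK
  at node 19 with bounds (9, 35): OK
  at node 40 with bounds (35, +inf): OK
  at node 36 with bounds (35, 40): OK
No violation found at any node.
Result: Valid BST


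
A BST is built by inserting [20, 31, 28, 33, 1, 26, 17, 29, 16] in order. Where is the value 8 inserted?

Starting tree (level order): [20, 1, 31, None, 17, 28, 33, 16, None, 26, 29]
Insertion path: 20 -> 1 -> 17 -> 16
Result: insert 8 as left child of 16
Final tree (level order): [20, 1, 31, None, 17, 28, 33, 16, None, 26, 29, None, None, 8]


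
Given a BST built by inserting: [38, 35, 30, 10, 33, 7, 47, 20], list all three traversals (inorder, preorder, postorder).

Tree insertion order: [38, 35, 30, 10, 33, 7, 47, 20]
Tree (level-order array): [38, 35, 47, 30, None, None, None, 10, 33, 7, 20]
Inorder (L, root, R): [7, 10, 20, 30, 33, 35, 38, 47]
Preorder (root, L, R): [38, 35, 30, 10, 7, 20, 33, 47]
Postorder (L, R, root): [7, 20, 10, 33, 30, 35, 47, 38]


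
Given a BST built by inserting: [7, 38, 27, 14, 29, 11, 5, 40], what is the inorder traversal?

Tree insertion order: [7, 38, 27, 14, 29, 11, 5, 40]
Tree (level-order array): [7, 5, 38, None, None, 27, 40, 14, 29, None, None, 11]
Inorder traversal: [5, 7, 11, 14, 27, 29, 38, 40]


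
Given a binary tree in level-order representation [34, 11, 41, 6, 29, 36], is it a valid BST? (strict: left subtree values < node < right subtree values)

Level-order array: [34, 11, 41, 6, 29, 36]
Validate using subtree bounds (lo, hi): at each node, require lo < value < hi,
then recurse left with hi=value and right with lo=value.
Preorder trace (stopping at first violation):
  at node 34 with bounds (-inf, +inf): OK
  at node 11 with bounds (-inf, 34): OK
  at node 6 with bounds (-inf, 11): OK
  at node 29 with bounds (11, 34): OK
  at node 41 with bounds (34, +inf): OK
  at node 36 with bounds (34, 41): OK
No violation found at any node.
Result: Valid BST


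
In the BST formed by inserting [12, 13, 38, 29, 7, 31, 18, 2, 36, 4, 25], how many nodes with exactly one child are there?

Tree built from: [12, 13, 38, 29, 7, 31, 18, 2, 36, 4, 25]
Tree (level-order array): [12, 7, 13, 2, None, None, 38, None, 4, 29, None, None, None, 18, 31, None, 25, None, 36]
Rule: These are nodes with exactly 1 non-null child.
Per-node child counts:
  node 12: 2 child(ren)
  node 7: 1 child(ren)
  node 2: 1 child(ren)
  node 4: 0 child(ren)
  node 13: 1 child(ren)
  node 38: 1 child(ren)
  node 29: 2 child(ren)
  node 18: 1 child(ren)
  node 25: 0 child(ren)
  node 31: 1 child(ren)
  node 36: 0 child(ren)
Matching nodes: [7, 2, 13, 38, 18, 31]
Count of nodes with exactly one child: 6


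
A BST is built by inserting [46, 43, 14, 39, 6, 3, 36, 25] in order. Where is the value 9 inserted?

Starting tree (level order): [46, 43, None, 14, None, 6, 39, 3, None, 36, None, None, None, 25]
Insertion path: 46 -> 43 -> 14 -> 6
Result: insert 9 as right child of 6
Final tree (level order): [46, 43, None, 14, None, 6, 39, 3, 9, 36, None, None, None, None, None, 25]


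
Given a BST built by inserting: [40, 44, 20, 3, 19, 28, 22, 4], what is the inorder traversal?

Tree insertion order: [40, 44, 20, 3, 19, 28, 22, 4]
Tree (level-order array): [40, 20, 44, 3, 28, None, None, None, 19, 22, None, 4]
Inorder traversal: [3, 4, 19, 20, 22, 28, 40, 44]


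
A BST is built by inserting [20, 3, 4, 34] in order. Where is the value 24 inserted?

Starting tree (level order): [20, 3, 34, None, 4]
Insertion path: 20 -> 34
Result: insert 24 as left child of 34
Final tree (level order): [20, 3, 34, None, 4, 24]


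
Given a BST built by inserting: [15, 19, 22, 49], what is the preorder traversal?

Tree insertion order: [15, 19, 22, 49]
Tree (level-order array): [15, None, 19, None, 22, None, 49]
Preorder traversal: [15, 19, 22, 49]


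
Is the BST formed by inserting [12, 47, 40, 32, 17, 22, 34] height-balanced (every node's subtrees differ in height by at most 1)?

Tree (level-order array): [12, None, 47, 40, None, 32, None, 17, 34, None, 22]
Definition: a tree is height-balanced if, at every node, |h(left) - h(right)| <= 1 (empty subtree has height -1).
Bottom-up per-node check:
  node 22: h_left=-1, h_right=-1, diff=0 [OK], height=0
  node 17: h_left=-1, h_right=0, diff=1 [OK], height=1
  node 34: h_left=-1, h_right=-1, diff=0 [OK], height=0
  node 32: h_left=1, h_right=0, diff=1 [OK], height=2
  node 40: h_left=2, h_right=-1, diff=3 [FAIL (|2--1|=3 > 1)], height=3
  node 47: h_left=3, h_right=-1, diff=4 [FAIL (|3--1|=4 > 1)], height=4
  node 12: h_left=-1, h_right=4, diff=5 [FAIL (|-1-4|=5 > 1)], height=5
Node 40 violates the condition: |2 - -1| = 3 > 1.
Result: Not balanced


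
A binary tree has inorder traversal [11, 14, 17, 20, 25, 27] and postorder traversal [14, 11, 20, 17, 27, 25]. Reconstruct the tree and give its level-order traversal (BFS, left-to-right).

Inorder:   [11, 14, 17, 20, 25, 27]
Postorder: [14, 11, 20, 17, 27, 25]
Algorithm: postorder visits root last, so walk postorder right-to-left;
each value is the root of the current inorder slice — split it at that
value, recurse on the right subtree first, then the left.
Recursive splits:
  root=25; inorder splits into left=[11, 14, 17, 20], right=[27]
  root=27; inorder splits into left=[], right=[]
  root=17; inorder splits into left=[11, 14], right=[20]
  root=20; inorder splits into left=[], right=[]
  root=11; inorder splits into left=[], right=[14]
  root=14; inorder splits into left=[], right=[]
Reconstructed level-order: [25, 17, 27, 11, 20, 14]


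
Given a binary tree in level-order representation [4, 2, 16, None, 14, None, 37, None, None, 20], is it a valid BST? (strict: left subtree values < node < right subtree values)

Level-order array: [4, 2, 16, None, 14, None, 37, None, None, 20]
Validate using subtree bounds (lo, hi): at each node, require lo < value < hi,
then recurse left with hi=value and right with lo=value.
Preorder trace (stopping at first violation):
  at node 4 with bounds (-inf, +inf): OK
  at node 2 with bounds (-inf, 4): OK
  at node 14 with bounds (2, 4): VIOLATION
Node 14 violates its bound: not (2 < 14 < 4).
Result: Not a valid BST
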